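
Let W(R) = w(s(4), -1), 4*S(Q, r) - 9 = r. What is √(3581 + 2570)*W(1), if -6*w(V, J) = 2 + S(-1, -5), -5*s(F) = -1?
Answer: -√6151/2 ≈ -39.214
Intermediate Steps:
S(Q, r) = 9/4 + r/4
s(F) = ⅕ (s(F) = -⅕*(-1) = ⅕)
w(V, J) = -½ (w(V, J) = -(2 + (9/4 + (¼)*(-5)))/6 = -(2 + (9/4 - 5/4))/6 = -(2 + 1)/6 = -⅙*3 = -½)
W(R) = -½
√(3581 + 2570)*W(1) = √(3581 + 2570)*(-½) = √6151*(-½) = -√6151/2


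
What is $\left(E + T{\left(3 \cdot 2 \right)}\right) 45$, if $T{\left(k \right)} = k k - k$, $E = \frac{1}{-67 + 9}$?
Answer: $\frac{78255}{58} \approx 1349.2$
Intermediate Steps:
$E = - \frac{1}{58}$ ($E = \frac{1}{-58} = - \frac{1}{58} \approx -0.017241$)
$T{\left(k \right)} = k^{2} - k$
$\left(E + T{\left(3 \cdot 2 \right)}\right) 45 = \left(- \frac{1}{58} + 3 \cdot 2 \left(-1 + 3 \cdot 2\right)\right) 45 = \left(- \frac{1}{58} + 6 \left(-1 + 6\right)\right) 45 = \left(- \frac{1}{58} + 6 \cdot 5\right) 45 = \left(- \frac{1}{58} + 30\right) 45 = \frac{1739}{58} \cdot 45 = \frac{78255}{58}$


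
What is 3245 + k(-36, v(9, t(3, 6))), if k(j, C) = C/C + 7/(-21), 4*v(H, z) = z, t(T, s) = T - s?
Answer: 9737/3 ≈ 3245.7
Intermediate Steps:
v(H, z) = z/4
k(j, C) = ⅔ (k(j, C) = 1 + 7*(-1/21) = 1 - ⅓ = ⅔)
3245 + k(-36, v(9, t(3, 6))) = 3245 + ⅔ = 9737/3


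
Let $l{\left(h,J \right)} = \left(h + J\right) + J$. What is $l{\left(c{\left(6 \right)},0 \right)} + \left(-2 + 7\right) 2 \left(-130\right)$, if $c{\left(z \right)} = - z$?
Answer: $-1306$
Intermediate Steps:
$l{\left(h,J \right)} = h + 2 J$ ($l{\left(h,J \right)} = \left(J + h\right) + J = h + 2 J$)
$l{\left(c{\left(6 \right)},0 \right)} + \left(-2 + 7\right) 2 \left(-130\right) = \left(\left(-1\right) 6 + 2 \cdot 0\right) + \left(-2 + 7\right) 2 \left(-130\right) = \left(-6 + 0\right) + 5 \cdot 2 \left(-130\right) = -6 + 10 \left(-130\right) = -6 - 1300 = -1306$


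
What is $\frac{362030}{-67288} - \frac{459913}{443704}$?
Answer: $- \frac{23947598133}{3731994344} \approx -6.4168$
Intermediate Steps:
$\frac{362030}{-67288} - \frac{459913}{443704} = 362030 \left(- \frac{1}{67288}\right) - \frac{459913}{443704} = - \frac{181015}{33644} - \frac{459913}{443704} = - \frac{23947598133}{3731994344}$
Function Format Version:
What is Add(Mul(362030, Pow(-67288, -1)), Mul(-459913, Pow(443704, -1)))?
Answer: Rational(-23947598133, 3731994344) ≈ -6.4168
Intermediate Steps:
Add(Mul(362030, Pow(-67288, -1)), Mul(-459913, Pow(443704, -1))) = Add(Mul(362030, Rational(-1, 67288)), Mul(-459913, Rational(1, 443704))) = Add(Rational(-181015, 33644), Rational(-459913, 443704)) = Rational(-23947598133, 3731994344)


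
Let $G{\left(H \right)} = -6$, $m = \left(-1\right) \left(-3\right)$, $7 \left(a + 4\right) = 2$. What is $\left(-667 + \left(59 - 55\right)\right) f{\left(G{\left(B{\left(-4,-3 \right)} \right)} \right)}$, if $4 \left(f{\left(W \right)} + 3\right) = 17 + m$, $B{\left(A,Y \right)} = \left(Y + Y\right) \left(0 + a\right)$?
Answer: $-1326$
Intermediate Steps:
$a = - \frac{26}{7}$ ($a = -4 + \frac{1}{7} \cdot 2 = -4 + \frac{2}{7} = - \frac{26}{7} \approx -3.7143$)
$B{\left(A,Y \right)} = - \frac{52 Y}{7}$ ($B{\left(A,Y \right)} = \left(Y + Y\right) \left(0 - \frac{26}{7}\right) = 2 Y \left(- \frac{26}{7}\right) = - \frac{52 Y}{7}$)
$m = 3$
$f{\left(W \right)} = 2$ ($f{\left(W \right)} = -3 + \frac{17 + 3}{4} = -3 + \frac{1}{4} \cdot 20 = -3 + 5 = 2$)
$\left(-667 + \left(59 - 55\right)\right) f{\left(G{\left(B{\left(-4,-3 \right)} \right)} \right)} = \left(-667 + \left(59 - 55\right)\right) 2 = \left(-667 + 4\right) 2 = \left(-663\right) 2 = -1326$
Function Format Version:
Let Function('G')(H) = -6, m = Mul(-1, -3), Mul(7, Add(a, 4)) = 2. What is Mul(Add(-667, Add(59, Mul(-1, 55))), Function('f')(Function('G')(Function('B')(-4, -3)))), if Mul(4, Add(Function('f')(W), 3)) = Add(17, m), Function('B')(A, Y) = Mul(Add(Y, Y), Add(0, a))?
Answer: -1326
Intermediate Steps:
a = Rational(-26, 7) (a = Add(-4, Mul(Rational(1, 7), 2)) = Add(-4, Rational(2, 7)) = Rational(-26, 7) ≈ -3.7143)
Function('B')(A, Y) = Mul(Rational(-52, 7), Y) (Function('B')(A, Y) = Mul(Add(Y, Y), Add(0, Rational(-26, 7))) = Mul(Mul(2, Y), Rational(-26, 7)) = Mul(Rational(-52, 7), Y))
m = 3
Function('f')(W) = 2 (Function('f')(W) = Add(-3, Mul(Rational(1, 4), Add(17, 3))) = Add(-3, Mul(Rational(1, 4), 20)) = Add(-3, 5) = 2)
Mul(Add(-667, Add(59, Mul(-1, 55))), Function('f')(Function('G')(Function('B')(-4, -3)))) = Mul(Add(-667, Add(59, Mul(-1, 55))), 2) = Mul(Add(-667, Add(59, -55)), 2) = Mul(Add(-667, 4), 2) = Mul(-663, 2) = -1326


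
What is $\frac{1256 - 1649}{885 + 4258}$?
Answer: $- \frac{393}{5143} \approx -0.076415$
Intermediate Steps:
$\frac{1256 - 1649}{885 + 4258} = - \frac{393}{5143}$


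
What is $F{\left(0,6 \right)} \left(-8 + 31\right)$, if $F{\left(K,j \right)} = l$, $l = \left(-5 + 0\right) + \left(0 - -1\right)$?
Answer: $-92$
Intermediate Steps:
$l = -4$ ($l = -5 + \left(0 + 1\right) = -5 + 1 = -4$)
$F{\left(K,j \right)} = -4$
$F{\left(0,6 \right)} \left(-8 + 31\right) = - 4 \left(-8 + 31\right) = \left(-4\right) 23 = -92$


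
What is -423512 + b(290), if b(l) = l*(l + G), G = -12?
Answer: -342892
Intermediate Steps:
b(l) = l*(-12 + l) (b(l) = l*(l - 12) = l*(-12 + l))
-423512 + b(290) = -423512 + 290*(-12 + 290) = -423512 + 290*278 = -423512 + 80620 = -342892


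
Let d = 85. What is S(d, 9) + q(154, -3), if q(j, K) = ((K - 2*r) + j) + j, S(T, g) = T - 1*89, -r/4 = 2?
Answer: 317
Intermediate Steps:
r = -8 (r = -4*2 = -8)
S(T, g) = -89 + T (S(T, g) = T - 89 = -89 + T)
q(j, K) = 16 + K + 2*j (q(j, K) = ((K - 2*(-8)) + j) + j = ((K + 16) + j) + j = ((16 + K) + j) + j = (16 + K + j) + j = 16 + K + 2*j)
S(d, 9) + q(154, -3) = (-89 + 85) + (16 - 3 + 2*154) = -4 + (16 - 3 + 308) = -4 + 321 = 317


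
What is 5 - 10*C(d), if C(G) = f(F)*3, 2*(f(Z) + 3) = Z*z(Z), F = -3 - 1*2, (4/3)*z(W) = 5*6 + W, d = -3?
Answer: 6005/4 ≈ 1501.3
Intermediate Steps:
z(W) = 45/2 + 3*W/4 (z(W) = 3*(5*6 + W)/4 = 3*(30 + W)/4 = 45/2 + 3*W/4)
F = -5 (F = -3 - 2 = -5)
f(Z) = -3 + Z*(45/2 + 3*Z/4)/2 (f(Z) = -3 + (Z*(45/2 + 3*Z/4))/2 = -3 + Z*(45/2 + 3*Z/4)/2)
C(G) = -1197/8 (C(G) = (-3 + (3/8)*(-5)*(30 - 5))*3 = (-3 + (3/8)*(-5)*25)*3 = (-3 - 375/8)*3 = -399/8*3 = -1197/8)
5 - 10*C(d) = 5 - 10*(-1197/8) = 5 + 5985/4 = 6005/4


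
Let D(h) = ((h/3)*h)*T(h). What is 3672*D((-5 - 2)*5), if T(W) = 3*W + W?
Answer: -209916000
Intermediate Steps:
T(W) = 4*W
D(h) = 4*h³/3 (D(h) = ((h/3)*h)*(4*h) = (h²/3)*(4*h) = 4*h³/3)
3672*D((-5 - 2)*5) = 3672*(4*((-5 - 2)*5)³/3) = 3672*(4*(-7*5)³/3) = 3672*((4/3)*(-35)³) = 3672*((4/3)*(-42875)) = 3672*(-171500/3) = -209916000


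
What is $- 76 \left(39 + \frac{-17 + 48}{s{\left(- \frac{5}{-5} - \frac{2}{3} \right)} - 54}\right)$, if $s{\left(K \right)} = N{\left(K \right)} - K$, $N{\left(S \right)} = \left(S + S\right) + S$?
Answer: $- \frac{116793}{40} \approx -2919.8$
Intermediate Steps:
$N{\left(S \right)} = 3 S$ ($N{\left(S \right)} = 2 S + S = 3 S$)
$s{\left(K \right)} = 2 K$ ($s{\left(K \right)} = 3 K - K = 2 K$)
$- 76 \left(39 + \frac{-17 + 48}{s{\left(- \frac{5}{-5} - \frac{2}{3} \right)} - 54}\right) = - 76 \left(39 + \frac{-17 + 48}{2 \left(- \frac{5}{-5} - \frac{2}{3}\right) - 54}\right) = - 76 \left(39 + \frac{31}{2 \left(\left(-5\right) \left(- \frac{1}{5}\right) - \frac{2}{3}\right) - 54}\right) = - 76 \left(39 + \frac{31}{2 \left(1 - \frac{2}{3}\right) - 54}\right) = - 76 \left(39 + \frac{31}{2 \cdot \frac{1}{3} - 54}\right) = - 76 \left(39 + \frac{31}{\frac{2}{3} - 54}\right) = - 76 \left(39 + \frac{31}{- \frac{160}{3}}\right) = - 76 \left(39 + 31 \left(- \frac{3}{160}\right)\right) = - 76 \left(39 - \frac{93}{160}\right) = \left(-76\right) \frac{6147}{160} = - \frac{116793}{40}$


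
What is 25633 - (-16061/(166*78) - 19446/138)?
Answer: 7675943803/297804 ≈ 25775.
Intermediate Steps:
25633 - (-16061/(166*78) - 19446/138) = 25633 - (-16061/12948 - 19446*1/138) = 25633 - (-16061*1/12948 - 3241/23) = 25633 - (-16061/12948 - 3241/23) = 25633 - 1*(-42333871/297804) = 25633 + 42333871/297804 = 7675943803/297804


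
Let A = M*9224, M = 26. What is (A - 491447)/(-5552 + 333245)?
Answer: -251623/327693 ≈ -0.76786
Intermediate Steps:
A = 239824 (A = 26*9224 = 239824)
(A - 491447)/(-5552 + 333245) = (239824 - 491447)/(-5552 + 333245) = -251623/327693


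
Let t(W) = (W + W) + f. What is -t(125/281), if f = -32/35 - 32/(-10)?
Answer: -6246/1967 ≈ -3.1754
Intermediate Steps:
f = 16/7 (f = -32*1/35 - 32*(-1/10) = -32/35 + 16/5 = 16/7 ≈ 2.2857)
t(W) = 16/7 + 2*W (t(W) = (W + W) + 16/7 = 2*W + 16/7 = 16/7 + 2*W)
-t(125/281) = -(16/7 + 2*(125/281)) = -(16/7 + 250/281) = -1*6246/1967 = -6246/1967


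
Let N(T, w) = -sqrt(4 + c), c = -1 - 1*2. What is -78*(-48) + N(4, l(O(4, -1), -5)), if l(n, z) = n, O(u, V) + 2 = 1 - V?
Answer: 3743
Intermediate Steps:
O(u, V) = -1 - V (O(u, V) = -2 + (1 - V) = -1 - V)
c = -3 (c = -1 - 2 = -3)
N(T, w) = -1 (N(T, w) = -sqrt(4 - 3) = -sqrt(1) = -1*1 = -1)
-78*(-48) + N(4, l(O(4, -1), -5)) = -78*(-48) - 1 = 3744 - 1 = 3743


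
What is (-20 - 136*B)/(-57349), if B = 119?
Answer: 16204/57349 ≈ 0.28255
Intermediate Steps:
(-20 - 136*B)/(-57349) = (-20 - 136*119)/(-57349) = (-20 - 16184)*(-1/57349) = -16204*(-1/57349) = 16204/57349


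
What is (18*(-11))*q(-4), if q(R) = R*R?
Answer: -3168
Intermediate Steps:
q(R) = R**2
(18*(-11))*q(-4) = (18*(-11))*(-4)**2 = -198*16 = -3168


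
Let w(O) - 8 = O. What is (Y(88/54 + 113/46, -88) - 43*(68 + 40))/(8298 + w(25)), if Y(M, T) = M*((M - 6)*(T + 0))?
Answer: -1525524754/3212775171 ≈ -0.47483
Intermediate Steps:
w(O) = 8 + O
Y(M, T) = M*T*(-6 + M) (Y(M, T) = M*((-6 + M)*T) = M*(T*(-6 + M)) = M*T*(-6 + M))
(Y(88/54 + 113/46, -88) - 43*(68 + 40))/(8298 + w(25)) = ((88/54 + 113/46)*(-88)*(-6 + (88/54 + 113/46)) - 43*(68 + 40))/(8298 + (8 + 25)) = ((88*(1/54) + 113*(1/46))*(-88)*(-6 + (88*(1/54) + 113*(1/46))) - 43*108)/(8298 + 33) = ((44/27 + 113/46)*(-88)*(-6 + (44/27 + 113/46)) - 4644)/8331 = ((5075/1242)*(-88)*(-6 + 5075/1242) - 4644)*(1/8331) = ((5075/1242)*(-88)*(-2377/1242) - 4644)*(1/8331) = (265392050/385641 - 4644)*(1/8331) = -1525524754/385641*1/8331 = -1525524754/3212775171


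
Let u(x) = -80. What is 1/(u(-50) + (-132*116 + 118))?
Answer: -1/15274 ≈ -6.5471e-5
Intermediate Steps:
1/(u(-50) + (-132*116 + 118)) = 1/(-80 + (-132*116 + 118)) = 1/(-80 + (-15312 + 118)) = 1/(-80 - 15194) = 1/(-15274) = -1/15274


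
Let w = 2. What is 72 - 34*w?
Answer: 4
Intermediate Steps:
72 - 34*w = 72 - 34*2 = 72 - 68 = 4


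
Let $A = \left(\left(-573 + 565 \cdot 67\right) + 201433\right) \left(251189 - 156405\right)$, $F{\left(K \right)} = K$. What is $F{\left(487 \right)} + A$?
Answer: $22626363047$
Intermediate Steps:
$A = 22626362560$ ($A = \left(\left(-573 + 37855\right) + 201433\right) 94784 = \left(37282 + 201433\right) 94784 = 238715 \cdot 94784 = 22626362560$)
$F{\left(487 \right)} + A = 487 + 22626362560 = 22626363047$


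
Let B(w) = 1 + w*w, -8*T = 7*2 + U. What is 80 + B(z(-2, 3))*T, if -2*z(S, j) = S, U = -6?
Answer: 78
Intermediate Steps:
z(S, j) = -S/2
T = -1 (T = -(7*2 - 6)/8 = -(14 - 6)/8 = -⅛*8 = -1)
B(w) = 1 + w²
80 + B(z(-2, 3))*T = 80 + (1 + (-½*(-2))²)*(-1) = 80 + (1 + 1²)*(-1) = 80 + (1 + 1)*(-1) = 80 + 2*(-1) = 80 - 2 = 78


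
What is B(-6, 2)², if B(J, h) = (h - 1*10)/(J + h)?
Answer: 4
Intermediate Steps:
B(J, h) = (-10 + h)/(J + h) (B(J, h) = (h - 10)/(J + h) = (-10 + h)/(J + h))
B(-6, 2)² = ((-10 + 2)/(-6 + 2))² = (-8/(-4))² = (-¼*(-8))² = 2² = 4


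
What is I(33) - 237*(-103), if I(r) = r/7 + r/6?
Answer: 341897/14 ≈ 24421.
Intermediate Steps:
I(r) = 13*r/42 (I(r) = r*(⅐) + r*(⅙) = r/7 + r/6 = 13*r/42)
I(33) - 237*(-103) = (13/42)*33 - 237*(-103) = 143/14 + 24411 = 341897/14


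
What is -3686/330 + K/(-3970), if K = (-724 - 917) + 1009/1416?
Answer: -665148307/61836720 ≈ -10.757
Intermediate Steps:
K = -2322647/1416 (K = -1641 + 1009*(1/1416) = -1641 + 1009/1416 = -2322647/1416 ≈ -1640.3)
-3686/330 + K/(-3970) = -3686/330 - 2322647/1416/(-3970) = -3686*1/330 - 2322647/1416*(-1/3970) = -1843/165 + 2322647/5621520 = -665148307/61836720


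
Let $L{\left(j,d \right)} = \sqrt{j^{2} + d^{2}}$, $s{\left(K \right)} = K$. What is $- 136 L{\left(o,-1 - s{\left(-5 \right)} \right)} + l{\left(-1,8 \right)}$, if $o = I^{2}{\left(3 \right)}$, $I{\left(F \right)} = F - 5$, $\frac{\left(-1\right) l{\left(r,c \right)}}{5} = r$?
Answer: $5 - 544 \sqrt{2} \approx -764.33$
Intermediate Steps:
$l{\left(r,c \right)} = - 5 r$
$I{\left(F \right)} = -5 + F$
$o = 4$ ($o = \left(-5 + 3\right)^{2} = \left(-2\right)^{2} = 4$)
$L{\left(j,d \right)} = \sqrt{d^{2} + j^{2}}$
$- 136 L{\left(o,-1 - s{\left(-5 \right)} \right)} + l{\left(-1,8 \right)} = - 136 \sqrt{\left(-1 - -5\right)^{2} + 4^{2}} - -5 = - 136 \sqrt{\left(-1 + 5\right)^{2} + 16} + 5 = - 136 \sqrt{4^{2} + 16} + 5 = - 136 \sqrt{16 + 16} + 5 = - 136 \sqrt{32} + 5 = - 136 \cdot 4 \sqrt{2} + 5 = - 544 \sqrt{2} + 5 = 5 - 544 \sqrt{2}$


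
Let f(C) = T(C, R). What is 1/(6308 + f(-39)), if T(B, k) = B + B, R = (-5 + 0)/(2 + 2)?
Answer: 1/6230 ≈ 0.00016051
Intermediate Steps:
R = -5/4 ≈ -1.2500
T(B, k) = 2*B
f(C) = 2*C
1/(6308 + f(-39)) = 1/(6308 + 2*(-39)) = 1/(6308 - 78) = 1/6230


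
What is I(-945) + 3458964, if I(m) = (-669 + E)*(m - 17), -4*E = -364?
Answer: 4015000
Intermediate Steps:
E = 91 (E = -¼*(-364) = 91)
I(m) = 9826 - 578*m (I(m) = (-669 + 91)*(m - 17) = -578*(-17 + m) = 9826 - 578*m)
I(-945) + 3458964 = (9826 - 578*(-945)) + 3458964 = (9826 + 546210) + 3458964 = 556036 + 3458964 = 4015000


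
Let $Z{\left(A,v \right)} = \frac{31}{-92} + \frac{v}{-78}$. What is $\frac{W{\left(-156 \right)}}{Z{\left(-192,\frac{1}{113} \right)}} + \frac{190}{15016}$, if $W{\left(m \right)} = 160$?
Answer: $- \frac{487038785335}{1026065804} \approx -474.67$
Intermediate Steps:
$Z{\left(A,v \right)} = - \frac{31}{92} - \frac{v}{78}$ ($Z{\left(A,v \right)} = 31 \left(- \frac{1}{92}\right) + v \left(- \frac{1}{78}\right) = - \frac{31}{92} - \frac{v}{78}$)
$\frac{W{\left(-156 \right)}}{Z{\left(-192,\frac{1}{113} \right)}} + \frac{190}{15016} = \frac{160}{- \frac{31}{92} - \frac{1}{78 \cdot 113}} + \frac{190}{15016} = \frac{160}{- \frac{31}{92} - \frac{1}{8814}} + 190 \cdot \frac{1}{15016} = \frac{160}{- \frac{31}{92} - \frac{1}{8814}} + \frac{95}{7508} = \frac{160}{- \frac{136663}{405444}} + \frac{95}{7508} = 160 \left(- \frac{405444}{136663}\right) + \frac{95}{7508} = - \frac{64871040}{136663} + \frac{95}{7508} = - \frac{487038785335}{1026065804}$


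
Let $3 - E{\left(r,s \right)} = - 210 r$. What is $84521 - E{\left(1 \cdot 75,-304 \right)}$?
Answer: $68768$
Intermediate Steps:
$E{\left(r,s \right)} = 3 + 210 r$ ($E{\left(r,s \right)} = 3 - - 210 r = 3 + 210 r$)
$84521 - E{\left(1 \cdot 75,-304 \right)} = 84521 - \left(3 + 210 \cdot 1 \cdot 75\right) = 84521 - \left(3 + 210 \cdot 75\right) = 84521 - \left(3 + 15750\right) = 84521 - 15753 = 68768$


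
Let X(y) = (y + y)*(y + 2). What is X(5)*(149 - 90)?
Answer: 4130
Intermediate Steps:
X(y) = 2*y*(2 + y) (X(y) = (2*y)*(2 + y) = 2*y*(2 + y))
X(5)*(149 - 90) = (2*5*(2 + 5))*(149 - 90) = (2*5*7)*59 = 70*59 = 4130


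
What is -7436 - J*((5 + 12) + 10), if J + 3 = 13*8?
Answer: -10163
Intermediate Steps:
J = 101 (J = -3 + 13*8 = -3 + 104 = 101)
-7436 - J*((5 + 12) + 10) = -7436 - 101*((5 + 12) + 10) = -7436 - 101*(17 + 10) = -7436 - 101*27 = -7436 - 1*2727 = -7436 - 2727 = -10163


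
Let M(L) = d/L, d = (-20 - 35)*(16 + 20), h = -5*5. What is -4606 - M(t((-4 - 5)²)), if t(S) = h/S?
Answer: -55106/5 ≈ -11021.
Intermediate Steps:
h = -25
t(S) = -25/S
d = -1980 (d = -55*36 = -1980)
M(L) = -1980/L
-4606 - M(t((-4 - 5)²)) = -4606 - (-1980)/((-25/(-4 - 5)²)) = -4606 - (-1980)/((-25/((-9)²))) = -4606 - (-1980)/((-25/81)) = -4606 - (-1980)/((-25*1/81)) = -4606 - (-1980)/(-25/81) = -4606 - (-1980)*(-81)/25 = -4606 - 1*32076/5 = -4606 - 32076/5 = -55106/5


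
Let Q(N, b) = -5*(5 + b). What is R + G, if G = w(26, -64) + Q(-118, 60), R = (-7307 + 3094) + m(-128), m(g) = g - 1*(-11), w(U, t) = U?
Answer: -4629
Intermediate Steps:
Q(N, b) = -25 - 5*b
m(g) = 11 + g (m(g) = g + 11 = 11 + g)
R = -4330 (R = (-7307 + 3094) + (11 - 128) = -4213 - 117 = -4330)
G = -299 (G = 26 + (-25 - 5*60) = 26 + (-25 - 300) = 26 - 325 = -299)
R + G = -4330 - 299 = -4629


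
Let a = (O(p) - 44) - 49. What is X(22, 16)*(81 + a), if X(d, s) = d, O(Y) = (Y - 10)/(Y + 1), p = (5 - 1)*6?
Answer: -6292/25 ≈ -251.68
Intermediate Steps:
p = 24 (p = 4*6 = 24)
O(Y) = (-10 + Y)/(1 + Y)
a = -2311/25 (a = ((-10 + 24)/(1 + 24) - 44) - 49 = (14/25 - 44) - 49 = -1086/25 - 49 = -2311/25 ≈ -92.440)
X(22, 16)*(81 + a) = 22*(81 - 2311/25) = 22*(-286/25) = -6292/25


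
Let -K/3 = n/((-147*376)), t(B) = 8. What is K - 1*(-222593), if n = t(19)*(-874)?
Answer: 512630805/2303 ≈ 2.2259e+5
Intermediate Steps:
n = -6992 (n = 8*(-874) = -6992)
K = -874/2303 (K = -(-20976)/((-147*376)) = -(-20976)/(-55272) = -(-20976)*(-1)/55272 = -3*874/6909 = -874/2303 ≈ -0.37951)
K - 1*(-222593) = -874/2303 - 1*(-222593) = -874/2303 + 222593 = 512630805/2303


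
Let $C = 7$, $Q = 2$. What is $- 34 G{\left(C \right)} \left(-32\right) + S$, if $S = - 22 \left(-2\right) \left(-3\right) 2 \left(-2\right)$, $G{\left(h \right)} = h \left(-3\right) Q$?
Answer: $-45168$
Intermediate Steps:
$G{\left(h \right)} = - 6 h$ ($G{\left(h \right)} = h \left(-3\right) 2 = - 3 h 2 = - 6 h$)
$S = 528$ ($S = - 22 \cdot 6 \cdot 2 \left(-2\right) = \left(-22\right) 12 \left(-2\right) = \left(-264\right) \left(-2\right) = 528$)
$- 34 G{\left(C \right)} \left(-32\right) + S = - 34 \left(\left(-6\right) 7\right) \left(-32\right) + 528 = \left(-34\right) \left(-42\right) \left(-32\right) + 528 = 1428 \left(-32\right) + 528 = -45696 + 528 = -45168$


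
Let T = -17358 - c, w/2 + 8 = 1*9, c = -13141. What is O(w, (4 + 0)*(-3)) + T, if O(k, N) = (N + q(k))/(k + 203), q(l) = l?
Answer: -172899/41 ≈ -4217.0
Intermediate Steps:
w = 2 (w = -16 + 2*(1*9) = -16 + 2*9 = -16 + 18 = 2)
O(k, N) = (N + k)/(203 + k) (O(k, N) = (N + k)/(k + 203) = (N + k)/(203 + k))
T = -4217 (T = -17358 - 1*(-13141) = -17358 + 13141 = -4217)
O(w, (4 + 0)*(-3)) + T = ((4 + 0)*(-3) + 2)/(203 + 2) - 4217 = (4*(-3) + 2)/205 - 4217 = (-12 + 2)/205 - 4217 = (1/205)*(-10) - 4217 = -2/41 - 4217 = -172899/41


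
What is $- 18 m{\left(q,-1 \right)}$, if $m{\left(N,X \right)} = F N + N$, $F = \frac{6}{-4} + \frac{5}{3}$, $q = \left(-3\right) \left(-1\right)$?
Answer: $-63$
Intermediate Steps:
$q = 3$
$F = \frac{1}{6}$ ($F = 6 \left(- \frac{1}{4}\right) + 5 \cdot \frac{1}{3} = - \frac{3}{2} + \frac{5}{3} = \frac{1}{6} \approx 0.16667$)
$m{\left(N,X \right)} = \frac{7 N}{6}$ ($m{\left(N,X \right)} = \frac{N}{6} + N = \frac{7 N}{6}$)
$- 18 m{\left(q,-1 \right)} = - 18 \cdot \frac{7}{6} \cdot 3 = \left(-18\right) \frac{7}{2} = -63$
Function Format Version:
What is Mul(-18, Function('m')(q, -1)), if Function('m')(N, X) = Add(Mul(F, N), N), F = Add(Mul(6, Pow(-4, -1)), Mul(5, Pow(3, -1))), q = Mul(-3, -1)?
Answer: -63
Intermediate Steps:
q = 3
F = Rational(1, 6) (F = Add(Mul(6, Rational(-1, 4)), Mul(5, Rational(1, 3))) = Add(Rational(-3, 2), Rational(5, 3)) = Rational(1, 6) ≈ 0.16667)
Function('m')(N, X) = Mul(Rational(7, 6), N) (Function('m')(N, X) = Add(Mul(Rational(1, 6), N), N) = Mul(Rational(7, 6), N))
Mul(-18, Function('m')(q, -1)) = Mul(-18, Mul(Rational(7, 6), 3)) = Mul(-18, Rational(7, 2)) = -63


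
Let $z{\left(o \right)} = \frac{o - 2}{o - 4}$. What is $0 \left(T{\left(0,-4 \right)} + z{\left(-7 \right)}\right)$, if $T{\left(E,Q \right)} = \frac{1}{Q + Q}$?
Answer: $0$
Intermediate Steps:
$z{\left(o \right)} = \frac{-2 + o}{-4 + o}$
$T{\left(E,Q \right)} = \frac{1}{2 Q}$
$0 \left(T{\left(0,-4 \right)} + z{\left(-7 \right)}\right) = 0 \left(\frac{1}{2 \left(-4\right)} + \frac{-2 - 7}{-4 - 7}\right) = 0 \left(\frac{1}{2} \left(- \frac{1}{4}\right) + \frac{1}{-11} \left(-9\right)\right) = 0 \left(- \frac{1}{8} - - \frac{9}{11}\right) = 0 \left(- \frac{1}{8} + \frac{9}{11}\right) = 0 \cdot \frac{61}{88} = 0$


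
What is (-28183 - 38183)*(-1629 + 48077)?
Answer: -3082567968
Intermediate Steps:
(-28183 - 38183)*(-1629 + 48077) = -66366*46448 = -3082567968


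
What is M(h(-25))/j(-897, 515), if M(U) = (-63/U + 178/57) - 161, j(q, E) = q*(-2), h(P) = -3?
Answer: -3901/51129 ≈ -0.076297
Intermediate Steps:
j(q, E) = -2*q
M(U) = -8999/57 - 63/U (M(U) = (-63/U + 178*(1/57)) - 161 = (-63/U + 178/57) - 161 = (178/57 - 63/U) - 161 = -8999/57 - 63/U)
M(h(-25))/j(-897, 515) = (-8999/57 - 63/(-3))/((-2*(-897))) = (-8999/57 - 63*(-1/3))/1794 = (-8999/57 + 21)*(1/1794) = -7802/57*1/1794 = -3901/51129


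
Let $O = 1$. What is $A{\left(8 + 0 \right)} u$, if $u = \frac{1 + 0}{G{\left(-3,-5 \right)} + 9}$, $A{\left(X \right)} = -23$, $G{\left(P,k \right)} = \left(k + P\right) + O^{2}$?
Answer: $- \frac{23}{2} \approx -11.5$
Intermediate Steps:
$G{\left(P,k \right)} = 1 + P + k$ ($G{\left(P,k \right)} = \left(k + P\right) + 1^{2} = \left(P + k\right) + 1 = 1 + P + k$)
$u = \frac{1}{2}$ ($u = \frac{1 + 0}{\left(1 - 3 - 5\right) + 9} = 1 \frac{1}{-7 + 9} = 1 \cdot \frac{1}{2} = \frac{1}{2} \approx 0.5$)
$A{\left(8 + 0 \right)} u = \left(-23\right) \frac{1}{2} = - \frac{23}{2}$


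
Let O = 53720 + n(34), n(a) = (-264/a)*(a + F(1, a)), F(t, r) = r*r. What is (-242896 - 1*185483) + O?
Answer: -383899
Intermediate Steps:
F(t, r) = r**2
n(a) = -264*(a + a**2)/a (n(a) = (-264/a)*(a + a**2) = -264*(a + a**2)/a)
O = 44480 (O = 53720 + (-264 - 264*34) = 53720 + (-264 - 8976) = 53720 - 9240 = 44480)
(-242896 - 1*185483) + O = (-242896 - 1*185483) + 44480 = (-242896 - 185483) + 44480 = -428379 + 44480 = -383899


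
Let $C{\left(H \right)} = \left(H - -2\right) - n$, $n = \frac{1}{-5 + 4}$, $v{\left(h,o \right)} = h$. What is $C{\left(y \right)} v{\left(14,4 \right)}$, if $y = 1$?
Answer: $56$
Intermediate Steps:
$n = -1$ ($n = \frac{1}{-1} = -1$)
$C{\left(H \right)} = 3 + H$ ($C{\left(H \right)} = \left(H - -2\right) - -1 = \left(H + 2\right) + 1 = \left(2 + H\right) + 1 = 3 + H$)
$C{\left(y \right)} v{\left(14,4 \right)} = \left(3 + 1\right) 14 = 4 \cdot 14 = 56$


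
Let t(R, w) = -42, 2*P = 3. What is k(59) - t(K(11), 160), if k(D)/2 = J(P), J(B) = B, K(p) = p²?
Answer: 45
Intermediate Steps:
P = 3/2 (P = (½)*3 = 3/2 ≈ 1.5000)
k(D) = 3 (k(D) = 2*(3/2) = 3)
k(59) - t(K(11), 160) = 3 - 1*(-42) = 3 + 42 = 45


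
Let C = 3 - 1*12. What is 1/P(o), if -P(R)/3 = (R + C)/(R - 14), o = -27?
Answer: -41/108 ≈ -0.37963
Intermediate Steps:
C = -9 (C = 3 - 12 = -9)
P(R) = -3*(-9 + R)/(-14 + R) (P(R) = -3*(R - 9)/(R - 14) = -3*(-9 + R)/(-14 + R))
1/P(o) = 1/(3*(9 - 1*(-27))/(-14 - 27)) = 1/(3*(9 + 27)/(-41)) = 1/(3*(-1/41)*36) = 1/(-108/41) = -41/108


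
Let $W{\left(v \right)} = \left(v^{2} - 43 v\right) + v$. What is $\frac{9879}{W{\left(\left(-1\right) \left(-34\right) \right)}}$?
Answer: $- \frac{9879}{272} \approx -36.32$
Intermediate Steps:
$W{\left(v \right)} = v^{2} - 42 v$
$\frac{9879}{W{\left(\left(-1\right) \left(-34\right) \right)}} = \frac{9879}{\left(-1\right) \left(-34\right) \left(-42 - -34\right)} = \frac{9879}{34 \left(-42 + 34\right)} = \frac{9879}{34 \left(-8\right)} = \frac{9879}{-272} = 9879 \left(- \frac{1}{272}\right) = - \frac{9879}{272}$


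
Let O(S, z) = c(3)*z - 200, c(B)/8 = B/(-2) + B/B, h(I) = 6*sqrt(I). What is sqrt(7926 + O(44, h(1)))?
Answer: sqrt(7702) ≈ 87.761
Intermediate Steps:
c(B) = 8 - 4*B (c(B) = 8*(B/(-2) + B/B) = 8*(B*(-1/2) + 1) = 8*(-B/2 + 1) = 8*(1 - B/2) = 8 - 4*B)
O(S, z) = -200 - 4*z (O(S, z) = (8 - 4*3)*z - 200 = (8 - 12)*z - 200 = -4*z - 200 = -200 - 4*z)
sqrt(7926 + O(44, h(1))) = sqrt(7926 + (-200 - 24*sqrt(1))) = sqrt(7926 + (-200 - 24)) = sqrt(7926 - 224) = sqrt(7702)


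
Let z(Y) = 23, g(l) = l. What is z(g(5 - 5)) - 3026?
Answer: -3003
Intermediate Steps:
z(g(5 - 5)) - 3026 = 23 - 3026 = -3003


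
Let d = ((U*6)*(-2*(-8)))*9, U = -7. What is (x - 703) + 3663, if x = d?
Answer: -3088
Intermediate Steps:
d = -6048 (d = ((-7*6)*(-2*(-8)))*9 = -42*16*9 = -672*9 = -6048)
x = -6048
(x - 703) + 3663 = (-6048 - 703) + 3663 = -6751 + 3663 = -3088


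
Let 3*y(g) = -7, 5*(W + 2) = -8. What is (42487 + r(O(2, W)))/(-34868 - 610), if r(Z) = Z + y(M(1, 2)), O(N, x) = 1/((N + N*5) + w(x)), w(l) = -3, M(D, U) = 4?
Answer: -382363/319302 ≈ -1.1975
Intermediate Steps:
W = -18/5 (W = -2 + (⅕)*(-8) = -2 - 8/5 = -18/5 ≈ -3.6000)
O(N, x) = 1/(-3 + 6*N) (O(N, x) = 1/((N + N*5) - 3) = 1/((N + 5*N) - 3) = 1/(6*N - 3) = 1/(-3 + 6*N))
y(g) = -7/3 (y(g) = (⅓)*(-7) = -7/3)
r(Z) = -7/3 + Z (r(Z) = Z - 7/3 = -7/3 + Z)
(42487 + r(O(2, W)))/(-34868 - 610) = (42487 + (-7/3 + 1/(3*(-1 + 2*2))))/(-34868 - 610) = (42487 + (-7/3 + 1/(3*(-1 + 4))))/(-35478) = (42487 + (-7/3 + (⅓)/3))*(-1/35478) = (42487 + (-7/3 + (⅓)*(⅓)))*(-1/35478) = (42487 + (-7/3 + ⅑))*(-1/35478) = (42487 - 20/9)*(-1/35478) = (382363/9)*(-1/35478) = -382363/319302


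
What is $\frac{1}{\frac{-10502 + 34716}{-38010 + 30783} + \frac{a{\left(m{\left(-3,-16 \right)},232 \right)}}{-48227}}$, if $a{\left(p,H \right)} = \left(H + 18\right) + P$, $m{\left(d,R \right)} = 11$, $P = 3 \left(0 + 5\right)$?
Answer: $- \frac{348536529}{1169683733} \approx -0.29798$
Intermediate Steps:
$P = 15$ ($P = 3 \cdot 5 = 15$)
$a{\left(p,H \right)} = 33 + H$ ($a{\left(p,H \right)} = \left(H + 18\right) + 15 = \left(18 + H\right) + 15 = 33 + H$)
$\frac{1}{\frac{-10502 + 34716}{-38010 + 30783} + \frac{a{\left(m{\left(-3,-16 \right)},232 \right)}}{-48227}} = \frac{1}{\frac{-10502 + 34716}{-38010 + 30783} + \frac{33 + 232}{-48227}} = \frac{1}{\frac{24214}{-7227} + 265 \left(- \frac{1}{48227}\right)} = \frac{1}{24214 \left(- \frac{1}{7227}\right) - \frac{265}{48227}} = \frac{1}{- \frac{24214}{7227} - \frac{265}{48227}} = \frac{1}{- \frac{1169683733}{348536529}} = - \frac{348536529}{1169683733}$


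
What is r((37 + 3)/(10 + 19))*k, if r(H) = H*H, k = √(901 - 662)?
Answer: 1600*√239/841 ≈ 29.412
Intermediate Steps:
k = √239 ≈ 15.460
r(H) = H²
r((37 + 3)/(10 + 19))*k = ((37 + 3)/(10 + 19))²*√239 = (40/29)²*√239 = 1600*√239/841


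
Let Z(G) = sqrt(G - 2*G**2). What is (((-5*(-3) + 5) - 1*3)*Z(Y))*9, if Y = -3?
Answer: 153*I*sqrt(21) ≈ 701.13*I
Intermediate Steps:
(((-5*(-3) + 5) - 1*3)*Z(Y))*9 = (((-5*(-3) + 5) - 1*3)*sqrt(-3*(1 - 2*(-3))))*9 = (((15 + 5) - 3)*sqrt(-3*(1 + 6)))*9 = ((20 - 3)*sqrt(-3*7))*9 = (17*sqrt(-21))*9 = (17*(I*sqrt(21)))*9 = (17*I*sqrt(21))*9 = 153*I*sqrt(21)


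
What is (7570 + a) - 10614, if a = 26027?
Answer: 22983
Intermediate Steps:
(7570 + a) - 10614 = (7570 + 26027) - 10614 = 33597 - 10614 = 22983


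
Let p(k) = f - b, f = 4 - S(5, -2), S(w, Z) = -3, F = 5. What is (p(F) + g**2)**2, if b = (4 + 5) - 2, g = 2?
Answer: 16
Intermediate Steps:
f = 7 (f = 4 - 1*(-3) = 4 + 3 = 7)
b = 7 (b = 9 - 2 = 7)
p(k) = 0 (p(k) = 7 - 1*7 = 7 - 7 = 0)
(p(F) + g**2)**2 = (0 + 2**2)**2 = (0 + 4)**2 = 4**2 = 16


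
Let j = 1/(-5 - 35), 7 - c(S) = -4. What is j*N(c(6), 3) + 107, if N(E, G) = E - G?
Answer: 534/5 ≈ 106.80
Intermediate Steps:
c(S) = 11 (c(S) = 7 - 1*(-4) = 7 + 4 = 11)
j = -1/40 (j = 1/(-40) = -1/40 ≈ -0.025000)
j*N(c(6), 3) + 107 = -(11 - 1*3)/40 + 107 = -(11 - 3)/40 + 107 = -1/40*8 + 107 = -⅕ + 107 = 534/5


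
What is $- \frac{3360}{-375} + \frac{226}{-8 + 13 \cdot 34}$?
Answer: $\frac{51433}{5425} \approx 9.4807$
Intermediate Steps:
$- \frac{3360}{-375} + \frac{226}{-8 + 13 \cdot 34} = \left(-3360\right) \left(- \frac{1}{375}\right) + \frac{226}{-8 + 442} = \frac{224}{25} + \frac{226}{434} = \frac{224}{25} + 226 \cdot \frac{1}{434} = \frac{224}{25} + \frac{113}{217} = \frac{51433}{5425}$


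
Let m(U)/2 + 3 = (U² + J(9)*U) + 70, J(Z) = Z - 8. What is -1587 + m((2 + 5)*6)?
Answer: 2159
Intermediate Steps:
J(Z) = -8 + Z
m(U) = 134 + 2*U + 2*U² (m(U) = -6 + 2*((U² + (-8 + 9)*U) + 70) = -6 + 2*((U² + 1*U) + 70) = -6 + 2*((U² + U) + 70) = -6 + 2*((U + U²) + 70) = -6 + 2*(70 + U + U²) = -6 + (140 + 2*U + 2*U²) = 134 + 2*U + 2*U²)
-1587 + m((2 + 5)*6) = -1587 + (134 + 2*((2 + 5)*6) + 2*((2 + 5)*6)²) = -1587 + (134 + 2*(7*6) + 2*(7*6)²) = -1587 + (134 + 2*42 + 2*42²) = -1587 + (134 + 84 + 2*1764) = -1587 + (134 + 84 + 3528) = -1587 + 3746 = 2159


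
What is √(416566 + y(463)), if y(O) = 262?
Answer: 2*√104207 ≈ 645.62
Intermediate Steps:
√(416566 + y(463)) = √(416566 + 262) = √416828 = 2*√104207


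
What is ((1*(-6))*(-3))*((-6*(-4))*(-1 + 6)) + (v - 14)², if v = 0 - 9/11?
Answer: 287929/121 ≈ 2379.6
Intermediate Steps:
v = -9/11 (v = 0 - 9*1/11 = 0 - 9/11 = -9/11 ≈ -0.81818)
((1*(-6))*(-3))*((-6*(-4))*(-1 + 6)) + (v - 14)² = ((1*(-6))*(-3))*((-6*(-4))*(-1 + 6)) + (-9/11 - 14)² = (-6*(-3))*(24*5) + (-163/11)² = 18*120 + 26569/121 = 2160 + 26569/121 = 287929/121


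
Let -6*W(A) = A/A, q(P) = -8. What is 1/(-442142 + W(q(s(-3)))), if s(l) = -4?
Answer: -6/2652853 ≈ -2.2617e-6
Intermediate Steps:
W(A) = -⅙ (W(A) = -A/(6*A) = -⅙*1 = -⅙)
1/(-442142 + W(q(s(-3)))) = 1/(-442142 - ⅙) = 1/(-2652853/6) = -6/2652853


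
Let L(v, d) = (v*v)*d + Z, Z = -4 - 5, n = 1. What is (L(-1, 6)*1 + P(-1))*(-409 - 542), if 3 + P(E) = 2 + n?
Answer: 2853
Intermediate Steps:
Z = -9
L(v, d) = -9 + d*v² (L(v, d) = (v*v)*d - 9 = v²*d - 9 = d*v² - 9 = -9 + d*v²)
P(E) = 0 (P(E) = -3 + (2 + 1) = -3 + 3 = 0)
(L(-1, 6)*1 + P(-1))*(-409 - 542) = ((-9 + 6*(-1)²)*1 + 0)*(-409 - 542) = ((-9 + 6*1)*1 + 0)*(-951) = ((-9 + 6)*1 + 0)*(-951) = (-3*1 + 0)*(-951) = (-3 + 0)*(-951) = -3*(-951) = 2853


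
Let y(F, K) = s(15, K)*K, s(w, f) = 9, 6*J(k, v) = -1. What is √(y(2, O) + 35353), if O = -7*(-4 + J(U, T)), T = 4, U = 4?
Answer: √142462/2 ≈ 188.72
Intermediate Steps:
J(k, v) = -⅙ (J(k, v) = (⅙)*(-1) = -⅙)
O = 175/6 (O = -7*(-4 - ⅙) = -7*(-25/6) = 175/6 ≈ 29.167)
y(F, K) = 9*K
√(y(2, O) + 35353) = √(9*(175/6) + 35353) = √(525/2 + 35353) = √(71231/2) = √142462/2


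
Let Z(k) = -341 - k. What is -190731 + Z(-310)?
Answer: -190762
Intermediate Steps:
-190731 + Z(-310) = -190731 + (-341 - 1*(-310)) = -190731 + (-341 + 310) = -190731 - 31 = -190762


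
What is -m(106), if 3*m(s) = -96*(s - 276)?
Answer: -5440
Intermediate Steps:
m(s) = 8832 - 32*s (m(s) = (-96*(s - 276))/3 = (-96*(-276 + s))/3 = (26496 - 96*s)/3 = 8832 - 32*s)
-m(106) = -(8832 - 32*106) = -(8832 - 3392) = -1*5440 = -5440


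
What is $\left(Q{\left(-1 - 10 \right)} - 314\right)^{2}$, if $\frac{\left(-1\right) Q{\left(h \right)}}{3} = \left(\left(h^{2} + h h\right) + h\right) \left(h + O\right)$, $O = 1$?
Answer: $43771456$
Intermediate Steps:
$Q{\left(h \right)} = - 3 \left(1 + h\right) \left(h + 2 h^{2}\right)$ ($Q{\left(h \right)} = - 3 \left(\left(h^{2} + h h\right) + h\right) \left(h + 1\right) = - 3 \left(\left(h^{2} + h^{2}\right) + h\right) \left(1 + h\right) = - 3 \left(2 h^{2} + h\right) \left(1 + h\right) = - 3 \left(h + 2 h^{2}\right) \left(1 + h\right) = - 3 \left(1 + h\right) \left(h + 2 h^{2}\right)$)
$\left(Q{\left(-1 - 10 \right)} - 314\right)^{2} = \left(- 3 \left(-1 - 10\right) \left(1 + 2 \left(-1 - 10\right)^{2} + 3 \left(-1 - 10\right)\right) - 314\right)^{2} = \left(\left(-3\right) \left(-11\right) \left(1 + 2 \left(-11\right)^{2} + 3 \left(-11\right)\right) - 314\right)^{2} = \left(\left(-3\right) \left(-11\right) \left(1 + 2 \cdot 121 - 33\right) - 314\right)^{2} = \left(\left(-3\right) \left(-11\right) \left(1 + 242 - 33\right) - 314\right)^{2} = \left(\left(-3\right) \left(-11\right) 210 - 314\right)^{2} = \left(6930 - 314\right)^{2} = 6616^{2} = 43771456$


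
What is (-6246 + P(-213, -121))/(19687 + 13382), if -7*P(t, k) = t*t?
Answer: -29697/77161 ≈ -0.38487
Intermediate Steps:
P(t, k) = -t²/7 (P(t, k) = -t*t/7 = -t²/7)
(-6246 + P(-213, -121))/(19687 + 13382) = (-6246 - ⅐*(-213)²)/(19687 + 13382) = (-6246 - ⅐*45369)/33069 = (-6246 - 45369/7)*(1/33069) = -89091/7*1/33069 = -29697/77161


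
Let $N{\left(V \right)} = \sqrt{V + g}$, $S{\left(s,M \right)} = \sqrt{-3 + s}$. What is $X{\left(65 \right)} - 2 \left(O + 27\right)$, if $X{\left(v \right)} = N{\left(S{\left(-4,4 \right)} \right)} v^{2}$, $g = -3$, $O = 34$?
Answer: $-122 + 4225 \sqrt{-3 + i \sqrt{7}} \approx 2865.5 + 7904.3 i$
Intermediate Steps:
$N{\left(V \right)} = \sqrt{-3 + V}$ ($N{\left(V \right)} = \sqrt{V - 3} = \sqrt{-3 + V}$)
$X{\left(v \right)} = v^{2} \sqrt{-3 + i \sqrt{7}}$ ($X{\left(v \right)} = \sqrt{-3 + \sqrt{-3 - 4}} v^{2} = \sqrt{-3 + \sqrt{-7}} v^{2} = \sqrt{-3 + i \sqrt{7}} v^{2} = v^{2} \sqrt{-3 + i \sqrt{7}}$)
$X{\left(65 \right)} - 2 \left(O + 27\right) = 65^{2} \sqrt{-3 + i \sqrt{7}} - 2 \left(34 + 27\right) = 4225 \sqrt{-3 + i \sqrt{7}} - 122 = -122 + 4225 \sqrt{-3 + i \sqrt{7}}$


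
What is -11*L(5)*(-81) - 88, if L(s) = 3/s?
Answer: 2233/5 ≈ 446.60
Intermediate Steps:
-11*L(5)*(-81) - 88 = -33/5*(-81) - 88 = 2673/5 - 88 = 2233/5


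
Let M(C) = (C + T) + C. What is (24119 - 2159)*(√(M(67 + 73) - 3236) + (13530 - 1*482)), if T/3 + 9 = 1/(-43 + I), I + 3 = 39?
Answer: 286534080 + 43920*I*√36547/7 ≈ 2.8653e+8 + 1.1995e+6*I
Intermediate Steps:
I = 36 (I = -3 + 39 = 36)
T = -192/7 (T = -27 + 3/(-43 + 36) = -27 + 3/(-7) = -27 + 3*(-⅐) = -27 - 3/7 = -192/7 ≈ -27.429)
M(C) = -192/7 + 2*C (M(C) = (C - 192/7) + C = (-192/7 + C) + C = -192/7 + 2*C)
(24119 - 2159)*(√(M(67 + 73) - 3236) + (13530 - 1*482)) = (24119 - 2159)*(√((-192/7 + 2*(67 + 73)) - 3236) + (13530 - 1*482)) = 21960*(√((-192/7 + 2*140) - 3236) + (13530 - 482)) = 21960*(√((-192/7 + 280) - 3236) + 13048) = 21960*(√(1768/7 - 3236) + 13048) = 21960*(√(-20884/7) + 13048) = 21960*(2*I*√36547/7 + 13048) = 21960*(13048 + 2*I*√36547/7) = 286534080 + 43920*I*√36547/7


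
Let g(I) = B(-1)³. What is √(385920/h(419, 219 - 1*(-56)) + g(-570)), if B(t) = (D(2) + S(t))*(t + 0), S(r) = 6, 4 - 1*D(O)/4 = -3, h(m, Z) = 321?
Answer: 2*I*√109056754/107 ≈ 195.2*I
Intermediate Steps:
D(O) = 28 (D(O) = 16 - 4*(-3) = 16 + 12 = 28)
B(t) = 34*t (B(t) = (28 + 6)*(t + 0) = 34*t)
g(I) = -39304 (g(I) = (34*(-1))³ = (-34)³ = -39304)
√(385920/h(419, 219 - 1*(-56)) + g(-570)) = √(385920/321 - 39304) = √(385920*(1/321) - 39304) = √(128640/107 - 39304) = √(-4076888/107) = 2*I*√109056754/107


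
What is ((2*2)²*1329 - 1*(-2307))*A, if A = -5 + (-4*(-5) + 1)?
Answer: 377136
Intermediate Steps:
A = 16 (A = -5 + (20 + 1) = -5 + 21 = 16)
((2*2)²*1329 - 1*(-2307))*A = ((2*2)²*1329 - 1*(-2307))*16 = (4²*1329 + 2307)*16 = (16*1329 + 2307)*16 = (21264 + 2307)*16 = 23571*16 = 377136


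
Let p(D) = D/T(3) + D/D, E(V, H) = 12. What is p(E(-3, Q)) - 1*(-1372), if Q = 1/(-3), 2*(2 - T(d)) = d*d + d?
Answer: 1370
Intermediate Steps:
T(d) = 2 - d/2 - d²/2 (T(d) = 2 - (d*d + d)/2 = 2 - (d² + d)/2 = 2 - (d + d²)/2 = 2 + (-d/2 - d²/2) = 2 - d/2 - d²/2)
Q = -⅓ ≈ -0.33333
p(D) = 1 - D/4 (p(D) = D/(2 - ½*3 - ½*3²) + D/D = D/(2 - 3/2 - ½*9) + 1 = D/(2 - 3/2 - 9/2) + 1 = D/(-4) + 1 = D*(-¼) + 1 = -D/4 + 1 = 1 - D/4)
p(E(-3, Q)) - 1*(-1372) = (1 - ¼*12) - 1*(-1372) = (1 - 3) + 1372 = -2 + 1372 = 1370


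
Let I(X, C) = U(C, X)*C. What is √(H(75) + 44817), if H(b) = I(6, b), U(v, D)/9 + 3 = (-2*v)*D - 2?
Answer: I*√566058 ≈ 752.37*I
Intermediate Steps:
U(v, D) = -45 - 18*D*v (U(v, D) = -27 + 9*((-2*v)*D - 2) = -27 + 9*(-2*D*v - 2) = -27 + 9*(-2 - 2*D*v) = -27 + (-18 - 18*D*v) = -45 - 18*D*v)
I(X, C) = C*(-45 - 18*C*X) (I(X, C) = (-45 - 18*X*C)*C = (-45 - 18*C*X)*C = C*(-45 - 18*C*X))
H(b) = -9*b*(5 + 12*b) (H(b) = -9*b*(5 + 2*b*6) = -9*b*(5 + 12*b))
√(H(75) + 44817) = √(-9*75*(5 + 12*75) + 44817) = √(-9*75*(5 + 900) + 44817) = √(-9*75*905 + 44817) = √(-610875 + 44817) = √(-566058) = I*√566058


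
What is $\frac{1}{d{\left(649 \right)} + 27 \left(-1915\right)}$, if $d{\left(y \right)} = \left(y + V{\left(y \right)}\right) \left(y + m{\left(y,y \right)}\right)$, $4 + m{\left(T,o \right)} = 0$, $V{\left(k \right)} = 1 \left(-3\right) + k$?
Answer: $\frac{1}{783570} \approx 1.2762 \cdot 10^{-6}$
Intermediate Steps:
$V{\left(k \right)} = -3 + k$
$m{\left(T,o \right)} = -4$ ($m{\left(T,o \right)} = -4 + 0 = -4$)
$d{\left(y \right)} = \left(-4 + y\right) \left(-3 + 2 y\right)$ ($d{\left(y \right)} = \left(y + \left(-3 + y\right)\right) \left(y - 4\right) = \left(-3 + 2 y\right) \left(-4 + y\right) = \left(-4 + y\right) \left(-3 + 2 y\right)$)
$\frac{1}{d{\left(649 \right)} + 27 \left(-1915\right)} = \frac{1}{\left(12 - 7139 + 2 \cdot 649^{2}\right) + 27 \left(-1915\right)} = \frac{1}{\left(12 - 7139 + 2 \cdot 421201\right) - 51705} = \frac{1}{\left(12 - 7139 + 842402\right) - 51705} = \frac{1}{835275 - 51705} = \frac{1}{783570}$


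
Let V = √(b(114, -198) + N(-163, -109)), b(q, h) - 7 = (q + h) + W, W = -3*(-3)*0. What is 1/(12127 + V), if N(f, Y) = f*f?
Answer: 12127/147037637 - 2*√6623/147037637 ≈ 8.1368e-5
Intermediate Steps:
W = 0 (W = 9*0 = 0)
N(f, Y) = f²
b(q, h) = 7 + h + q (b(q, h) = 7 + ((q + h) + 0) = 7 + ((h + q) + 0) = 7 + (h + q) = 7 + h + q)
V = 2*√6623 (V = √((7 - 198 + 114) + (-163)²) = √(-77 + 26569) = √26492 = 2*√6623 ≈ 162.76)
1/(12127 + V) = 1/(12127 + 2*√6623)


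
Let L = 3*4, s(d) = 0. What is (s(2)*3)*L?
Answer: 0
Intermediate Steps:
L = 12
(s(2)*3)*L = (0*3)*12 = 0*12 = 0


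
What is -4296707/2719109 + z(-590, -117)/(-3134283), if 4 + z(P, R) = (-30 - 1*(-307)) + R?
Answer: -4489173295695/2840819037949 ≈ -1.5802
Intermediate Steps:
z(P, R) = 273 + R (z(P, R) = -4 + ((-30 - 1*(-307)) + R) = -4 + ((-30 + 307) + R) = -4 + (277 + R) = 273 + R)
-4296707/2719109 + z(-590, -117)/(-3134283) = -4296707/2719109 + (273 - 117)/(-3134283) = -4296707*1/2719109 + 156*(-1/3134283) = -4296707/2719109 - 52/1044761 = -4489173295695/2840819037949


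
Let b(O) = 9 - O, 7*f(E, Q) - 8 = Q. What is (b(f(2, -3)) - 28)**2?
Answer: 19044/49 ≈ 388.65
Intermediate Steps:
f(E, Q) = 8/7 + Q/7
(b(f(2, -3)) - 28)**2 = ((9 - (8/7 + (1/7)*(-3))) - 28)**2 = ((9 - (8/7 - 3/7)) - 28)**2 = ((9 - 1*5/7) - 28)**2 = ((9 - 5/7) - 28)**2 = (58/7 - 28)**2 = (-138/7)**2 = 19044/49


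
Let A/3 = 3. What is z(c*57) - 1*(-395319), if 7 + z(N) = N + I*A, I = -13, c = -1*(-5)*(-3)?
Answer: 394340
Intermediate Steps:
c = -15 (c = 5*(-3) = -15)
A = 9 (A = 3*3 = 9)
z(N) = -124 + N (z(N) = -7 + (N - 13*9) = -7 + (N - 117) = -7 + (-117 + N) = -124 + N)
z(c*57) - 1*(-395319) = (-124 - 15*57) - 1*(-395319) = (-124 - 855) + 395319 = -979 + 395319 = 394340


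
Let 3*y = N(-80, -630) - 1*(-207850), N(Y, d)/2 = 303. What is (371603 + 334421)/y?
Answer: 3729/367 ≈ 10.161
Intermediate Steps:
N(Y, d) = 606 (N(Y, d) = 2*303 = 606)
y = 208456/3 (y = (606 - 1*(-207850))/3 = (606 + 207850)/3 = (⅓)*208456 = 208456/3 ≈ 69485.)
(371603 + 334421)/y = (371603 + 334421)/(208456/3) = 706024*(3/208456) = 3729/367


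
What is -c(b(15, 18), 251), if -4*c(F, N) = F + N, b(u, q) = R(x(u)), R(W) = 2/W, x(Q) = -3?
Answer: 751/12 ≈ 62.583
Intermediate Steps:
b(u, q) = -2/3 (b(u, q) = 2/(-3) = 2*(-1/3) = -2/3)
c(F, N) = -F/4 - N/4 (c(F, N) = -(F + N)/4 = -F/4 - N/4)
-c(b(15, 18), 251) = -(-1/4*(-2/3) - 1/4*251) = -(1/6 - 251/4) = -1*(-751/12) = 751/12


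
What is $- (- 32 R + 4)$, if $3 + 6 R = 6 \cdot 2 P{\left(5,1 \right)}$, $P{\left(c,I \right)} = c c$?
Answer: $1580$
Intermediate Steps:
$P{\left(c,I \right)} = c^{2}$
$R = \frac{99}{2}$ ($R = - \frac{1}{2} + \frac{6 \cdot 2 \cdot 5^{2}}{6} = - \frac{1}{2} + \frac{12 \cdot 25}{6} = - \frac{1}{2} + \frac{1}{6} \cdot 300 = - \frac{1}{2} + 50 = \frac{99}{2} \approx 49.5$)
$- (- 32 R + 4) = - (\left(-32\right) \frac{99}{2} + 4) = - (-1584 + 4) = \left(-1\right) \left(-1580\right) = 1580$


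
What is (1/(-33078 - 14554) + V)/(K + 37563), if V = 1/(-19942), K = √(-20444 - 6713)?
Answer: -97626237/51549336589715744 + 2599*I*√27157/51549336589715744 ≈ -1.8938e-9 + 8.3085e-12*I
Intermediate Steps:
K = I*√27157 (K = √(-27157) = I*√27157 ≈ 164.79*I)
V = -1/19942 ≈ -5.0145e-5
(1/(-33078 - 14554) + V)/(K + 37563) = (1/(-33078 - 14554) - 1/19942)/(I*√27157 + 37563) = (1/(-47632) - 1/19942)/(37563 + I*√27157) = (-1/47632 - 1/19942)/(37563 + I*√27157) = -2599/(36533744*(37563 + I*√27157))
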